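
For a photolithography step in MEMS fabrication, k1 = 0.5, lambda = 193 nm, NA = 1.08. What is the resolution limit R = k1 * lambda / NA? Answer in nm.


Step 1: Identify values: k1 = 0.5, lambda = 193 nm, NA = 1.08
Step 2: R = k1 * lambda / NA
R = 0.5 * 193 / 1.08
R = 89.4 nm


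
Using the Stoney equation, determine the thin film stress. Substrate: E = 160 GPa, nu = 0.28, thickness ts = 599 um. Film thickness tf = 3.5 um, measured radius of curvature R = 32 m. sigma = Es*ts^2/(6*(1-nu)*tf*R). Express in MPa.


Step 1: Compute numerator: Es * ts^2 = 160 * 599^2 = 57408160 (GPa*um^2)
Step 2: Compute denominator (R in um): 6*(1-nu)*tf*R = 6*0.72*3.5*32e6 = 483840000.0 (um^2)
Step 3: sigma (GPa) = 57408160 / 483840000.0 = 1.18651e-01 GPa
Step 4: Convert to MPa (x1000): sigma = 118.7 MPa


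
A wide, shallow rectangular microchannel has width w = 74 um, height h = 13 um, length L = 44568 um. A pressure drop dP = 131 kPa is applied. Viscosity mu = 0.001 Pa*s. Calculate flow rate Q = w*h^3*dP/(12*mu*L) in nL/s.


Step 1: Convert all dimensions to SI (meters).
w = 74e-6 m, h = 13e-6 m, L = 44568e-6 m, dP = 131e3 Pa
Step 2: Q = w * h^3 * dP / (12 * mu * L)
Q = 74e-6 * (13e-6)^3 * 131e3 / (12 * 0.001 * 44568e-6) = 3.982251e-11 m^3/s
Step 3: Convert Q from m^3/s to nL/s (1 m^3 = 1e12 nL, so multiply by 1e12).
Q = 39.823 nL/s


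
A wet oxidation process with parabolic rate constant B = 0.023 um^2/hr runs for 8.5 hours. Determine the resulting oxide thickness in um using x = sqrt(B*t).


Step 1: Compute B*t = 0.023 * 8.5 = 0.1955
Step 2: x = sqrt(0.1955)
x = 0.442 um


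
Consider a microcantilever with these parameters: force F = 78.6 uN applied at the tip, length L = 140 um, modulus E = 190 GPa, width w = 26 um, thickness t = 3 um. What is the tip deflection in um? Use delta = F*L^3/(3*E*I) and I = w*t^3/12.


Step 1: Calculate the second moment of area.
I = w * t^3 / 12 = 26 * 3^3 / 12 = 58.5 um^4
Step 2: Convert E to consistent units (1 GPa = 1000 uN/um^2).
E = 190 GPa = 190000 uN/um^2
Step 3: Calculate tip deflection.
delta = F * L^3 / (3 * E * I)
delta = 78.6 * 140^3 / (3 * 190000 * 58.5)
delta = 6.4681 um


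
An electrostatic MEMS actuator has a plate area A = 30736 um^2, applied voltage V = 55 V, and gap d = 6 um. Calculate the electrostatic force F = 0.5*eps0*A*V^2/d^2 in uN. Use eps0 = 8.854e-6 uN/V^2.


Step 1: Identify parameters.
eps0 = 8.854e-6 uN/V^2, A = 30736 um^2, V = 55 V, d = 6 um
Step 2: Compute V^2 = 55^2 = 3025
Step 3: Compute d^2 = 6^2 = 36
Step 4: F = 0.5 * 8.854e-6 * 30736 * 3025 / 36
F = 11.434 uN


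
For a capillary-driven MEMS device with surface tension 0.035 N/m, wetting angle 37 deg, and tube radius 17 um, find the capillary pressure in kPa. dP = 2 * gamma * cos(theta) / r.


Step 1: cos(37 deg) = 0.7986
Step 2: Convert r to m: r = 17e-6 m
Step 3: dP = 2 * 0.035 * 0.7986 / 17e-6 = 3288.4 Pa
Step 4: Convert Pa to kPa (divide by 1000).
dP = 3.29 kPa


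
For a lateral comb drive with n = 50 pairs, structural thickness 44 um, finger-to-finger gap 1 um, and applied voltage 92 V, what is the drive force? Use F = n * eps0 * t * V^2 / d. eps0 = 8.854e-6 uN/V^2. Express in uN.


Step 1: Parameters: n=50, eps0=8.854e-6 uN/V^2, t=44 um, V=92 V, d=1 um
Step 2: V^2 = 8464
Step 3: F = 50 * 8.854e-6 * 44 * 8464 / 1
F = 164.869 uN


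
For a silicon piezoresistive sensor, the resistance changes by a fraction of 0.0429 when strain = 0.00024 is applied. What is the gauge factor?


Step 1: Identify values.
dR/R = 0.0429, strain = 0.00024
Step 2: GF = (dR/R) / strain = 0.0429 / 0.00024
GF = 178.8


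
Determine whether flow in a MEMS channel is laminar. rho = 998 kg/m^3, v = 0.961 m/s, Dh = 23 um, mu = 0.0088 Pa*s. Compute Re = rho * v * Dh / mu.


Step 1: Convert Dh to meters: Dh = 23e-6 m
Step 2: Re = rho * v * Dh / mu
Re = 998 * 0.961 * 23e-6 / 0.0088
Re = 2.507
Since Re = 2.507 is below ~2300, the flow is laminar.


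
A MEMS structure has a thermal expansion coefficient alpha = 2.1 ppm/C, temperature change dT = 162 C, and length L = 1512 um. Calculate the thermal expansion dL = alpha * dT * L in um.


Step 1: Convert CTE: alpha = 2.1 ppm/C = 2.1e-6 /C
Step 2: dL = 2.1e-6 * 162 * 1512
dL = 0.5144 um


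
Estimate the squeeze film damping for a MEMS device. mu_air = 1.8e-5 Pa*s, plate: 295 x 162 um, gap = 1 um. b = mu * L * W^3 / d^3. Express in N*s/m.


Step 1: Convert to SI.
L = 295e-6 m, W = 162e-6 m, d = 1e-6 m
Step 2: W^3 = (162e-6)^3 = 4.25e-12 m^3
Step 3: d^3 = (1e-6)^3 = 1.00e-18 m^3
Step 4: b = 1.8e-5 * 295e-6 * 4.25e-12 / 1.00e-18
b = 2.26e-02 N*s/m


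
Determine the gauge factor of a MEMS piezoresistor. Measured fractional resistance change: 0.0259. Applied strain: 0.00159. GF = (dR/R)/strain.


Step 1: Identify values.
dR/R = 0.0259, strain = 0.00159
Step 2: GF = (dR/R) / strain = 0.0259 / 0.00159
GF = 16.3


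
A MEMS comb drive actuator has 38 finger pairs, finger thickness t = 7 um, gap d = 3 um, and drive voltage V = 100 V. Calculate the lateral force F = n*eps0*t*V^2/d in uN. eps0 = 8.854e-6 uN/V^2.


Step 1: Parameters: n=38, eps0=8.854e-6 uN/V^2, t=7 um, V=100 V, d=3 um
Step 2: V^2 = 10000
Step 3: F = 38 * 8.854e-6 * 7 * 10000 / 3
F = 7.851 uN


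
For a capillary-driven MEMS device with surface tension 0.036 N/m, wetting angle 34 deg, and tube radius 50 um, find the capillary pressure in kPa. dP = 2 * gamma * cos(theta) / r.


Step 1: cos(34 deg) = 0.829
Step 2: Convert r to m: r = 50e-6 m
Step 3: dP = 2 * 0.036 * 0.829 / 50e-6 = 1193.8 Pa
Step 4: Convert Pa to kPa (divide by 1000).
dP = 1.19 kPa


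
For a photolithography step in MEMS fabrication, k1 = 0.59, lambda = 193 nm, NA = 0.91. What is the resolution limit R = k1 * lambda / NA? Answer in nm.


Step 1: Identify values: k1 = 0.59, lambda = 193 nm, NA = 0.91
Step 2: R = k1 * lambda / NA
R = 0.59 * 193 / 0.91
R = 125.1 nm


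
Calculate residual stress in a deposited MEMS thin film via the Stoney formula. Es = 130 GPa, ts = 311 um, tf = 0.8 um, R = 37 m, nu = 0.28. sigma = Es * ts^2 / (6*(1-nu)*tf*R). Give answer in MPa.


Step 1: Compute numerator: Es * ts^2 = 130 * 311^2 = 12573730 (GPa*um^2)
Step 2: Compute denominator (R in um): 6*(1-nu)*tf*R = 6*0.72*0.8*37e6 = 127872000.0 (um^2)
Step 3: sigma (GPa) = 12573730 / 127872000.0 = 9.8331e-02 GPa
Step 4: Convert to MPa (x1000): sigma = 98.3 MPa


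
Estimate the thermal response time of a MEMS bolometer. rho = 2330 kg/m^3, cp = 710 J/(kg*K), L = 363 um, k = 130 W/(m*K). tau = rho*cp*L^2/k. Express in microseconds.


Step 1: Convert L to m: L = 363e-6 m
Step 2: L^2 = (363e-6)^2 = 1.31769e-07 m^2
Step 3: tau = 2330 * 710 * 1.31769e-07 / 130 = 1.67681121e-03 s
Step 4: Convert to microseconds (multiply by 1e6).
tau = 1676.811 us


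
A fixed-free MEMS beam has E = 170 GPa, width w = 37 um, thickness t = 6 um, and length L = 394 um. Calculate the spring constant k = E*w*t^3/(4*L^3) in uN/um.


Step 1: Convert E to consistent units (1 GPa = 1000 uN/um^2).
E = 170 GPa = 170000 uN/um^2
Step 2: Compute t^3 = 6^3 = 216
Step 3: Compute L^3 = 394^3 = 61162984
Step 4: k = 170000 * 37 * 216 / (4 * 61162984)
k = 5.5534 uN/um


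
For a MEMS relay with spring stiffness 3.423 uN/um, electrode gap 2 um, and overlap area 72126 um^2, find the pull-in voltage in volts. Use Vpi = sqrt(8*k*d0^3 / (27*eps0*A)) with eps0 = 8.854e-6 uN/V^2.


Step 1: Compute numerator: 8 * k * d0^3 = 8 * 3.423 * 2^3 = 219.072
Step 2: Compute denominator: 27 * eps0 * A = 27 * 8.854e-6 * 72126 = 17.242297
Step 3: Vpi = sqrt(219.072 / 17.242297)
Vpi = 3.56 V


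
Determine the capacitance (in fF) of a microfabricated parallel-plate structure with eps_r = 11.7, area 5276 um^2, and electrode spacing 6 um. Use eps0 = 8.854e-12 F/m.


Step 1: Convert area to m^2: A = 5276e-12 m^2
Step 2: Convert gap to m: d = 6e-6 m
Step 3: C = eps0 * eps_r * A / d
C = 8.854e-12 * 11.7 * 5276e-12 / 6e-6
Step 4: Convert to fF (multiply by 1e15).
C = 91.09 fF


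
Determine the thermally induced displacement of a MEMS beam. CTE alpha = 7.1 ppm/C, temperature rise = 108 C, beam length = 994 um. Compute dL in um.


Step 1: Convert CTE: alpha = 7.1 ppm/C = 7.1e-6 /C
Step 2: dL = 7.1e-6 * 108 * 994
dL = 0.7622 um


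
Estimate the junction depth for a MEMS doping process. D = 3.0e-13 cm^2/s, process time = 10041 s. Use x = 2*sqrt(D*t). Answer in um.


Step 1: Compute D*t = 3.0e-13 * 10041 = 3.0123e-09 cm^2
Step 2: sqrt(D*t) = 5.48844e-05 cm
Step 3: x = 2 * 5.48844e-05 cm = 1.097688e-04 cm
Step 4: Convert to um (1 cm = 1e4 um): x = 1.098 um


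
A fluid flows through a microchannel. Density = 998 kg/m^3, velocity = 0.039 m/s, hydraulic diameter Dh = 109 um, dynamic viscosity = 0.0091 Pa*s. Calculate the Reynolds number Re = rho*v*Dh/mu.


Step 1: Convert Dh to meters: Dh = 109e-6 m
Step 2: Re = rho * v * Dh / mu
Re = 998 * 0.039 * 109e-6 / 0.0091
Re = 0.466


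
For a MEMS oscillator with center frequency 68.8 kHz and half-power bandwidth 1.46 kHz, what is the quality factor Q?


Step 1: Q = f0 / bandwidth
Step 2: Q = 68.8 / 1.46
Q = 47.1


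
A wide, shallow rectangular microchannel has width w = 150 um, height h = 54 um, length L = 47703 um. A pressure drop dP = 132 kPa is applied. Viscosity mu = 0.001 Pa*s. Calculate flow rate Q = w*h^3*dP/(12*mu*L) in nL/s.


Step 1: Convert all dimensions to SI (meters).
w = 150e-6 m, h = 54e-6 m, L = 47703e-6 m, dP = 132e3 Pa
Step 2: Q = w * h^3 * dP / (12 * mu * L)
Q = 150e-6 * (54e-6)^3 * 132e3 / (12 * 0.001 * 47703e-6) = 5.44652538e-09 m^3/s
Step 3: Convert Q from m^3/s to nL/s (1 m^3 = 1e12 nL, so multiply by 1e12).
Q = 5446.525 nL/s


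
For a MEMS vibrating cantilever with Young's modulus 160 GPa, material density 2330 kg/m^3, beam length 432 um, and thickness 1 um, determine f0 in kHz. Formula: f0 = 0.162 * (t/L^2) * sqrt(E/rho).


Step 1: Convert units to SI.
t_SI = 1e-6 m, L_SI = 432e-6 m
Step 2: Calculate sqrt(E/rho).
sqrt(160e9 / 2330) = 8286.71 m/s
Step 3: Compute f0.
f0 = 0.162 * 1e-6 / (432e-6)^2 * 8286.71 = 7193.3 Hz = 7.19 kHz


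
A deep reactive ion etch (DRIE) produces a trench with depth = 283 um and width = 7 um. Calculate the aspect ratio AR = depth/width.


Step 1: AR = depth / width
Step 2: AR = 283 / 7
AR = 40.4


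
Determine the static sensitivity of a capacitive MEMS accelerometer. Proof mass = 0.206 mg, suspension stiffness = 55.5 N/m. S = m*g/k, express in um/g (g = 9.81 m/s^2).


Step 1: Convert mass: m = 0.206 mg = 2.06e-07 kg
Step 2: S = m * g / k = 2.06e-07 * 9.81 / 55.5
Step 3: S = 3.64e-08 m/g
Step 4: Convert to um/g: S = 0.036 um/g


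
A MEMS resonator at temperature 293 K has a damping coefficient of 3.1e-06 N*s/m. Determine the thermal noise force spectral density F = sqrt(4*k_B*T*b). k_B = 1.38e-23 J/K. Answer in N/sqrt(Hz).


Step 1: Compute 4 * k_B * T * b
= 4 * 1.38e-23 * 293 * 3.1e-06
= 5.0138e-26 N^2/Hz
Step 2: F_noise = sqrt(5.0138e-26)
F_noise = 2.24e-13 N/sqrt(Hz)


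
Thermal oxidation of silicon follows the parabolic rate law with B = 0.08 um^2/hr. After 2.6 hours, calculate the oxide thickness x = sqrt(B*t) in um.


Step 1: Compute B*t = 0.08 * 2.6 = 0.208
Step 2: x = sqrt(0.208)
x = 0.456 um


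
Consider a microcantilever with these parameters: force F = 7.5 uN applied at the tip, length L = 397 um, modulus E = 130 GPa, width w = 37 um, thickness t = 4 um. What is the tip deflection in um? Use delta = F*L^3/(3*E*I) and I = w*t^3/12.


Step 1: Calculate the second moment of area.
I = w * t^3 / 12 = 37 * 4^3 / 12 = 197.3333 um^4
Step 2: Convert E to consistent units (1 GPa = 1000 uN/um^2).
E = 130 GPa = 130000 uN/um^2
Step 3: Calculate tip deflection.
delta = F * L^3 / (3 * E * I)
delta = 7.5 * 397^3 / (3 * 130000 * 197.3333)
delta = 6.0977 um


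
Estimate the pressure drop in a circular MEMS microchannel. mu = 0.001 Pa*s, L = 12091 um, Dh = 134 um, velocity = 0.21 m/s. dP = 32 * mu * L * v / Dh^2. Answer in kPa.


Step 1: Convert to SI: L = 12091e-6 m, Dh = 134e-6 m
Step 2: dP = 32 * 0.001 * 12091e-6 * 0.21 / (134e-6)^2
Step 3: dP = 4525.03 Pa
Step 4: Convert to kPa: dP = 4.53 kPa


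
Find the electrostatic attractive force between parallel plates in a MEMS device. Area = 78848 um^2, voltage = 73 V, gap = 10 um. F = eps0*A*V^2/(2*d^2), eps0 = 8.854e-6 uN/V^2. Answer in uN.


Step 1: Identify parameters.
eps0 = 8.854e-6 uN/V^2, A = 78848 um^2, V = 73 V, d = 10 um
Step 2: Compute V^2 = 73^2 = 5329
Step 3: Compute d^2 = 10^2 = 100
Step 4: F = 0.5 * 8.854e-6 * 78848 * 5329 / 100
F = 18.601 uN


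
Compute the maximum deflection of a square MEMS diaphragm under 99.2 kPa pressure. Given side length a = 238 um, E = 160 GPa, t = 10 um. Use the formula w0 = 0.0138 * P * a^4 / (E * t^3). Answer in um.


Step 1: Convert pressure to compatible units (E is in GPa, so P in GPa).
P = 99.2 kPa = 99.2e-6 GPa
Step 2: Compute numerator: 0.0138 * P * a^4.
a^4 = 238^4 = 3208542736
numerator = 0.0138 * 99.2e-6 * 3208542736 = 4.3924e+03
Step 3: Compute denominator: E * t^3 = 160 * 10^3 = 160000
Step 4: w0 = numerator / denominator = 4.3924e+03 / 160000 = 0.0275 um


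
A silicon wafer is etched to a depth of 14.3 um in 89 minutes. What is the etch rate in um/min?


Step 1: Etch rate = depth / time
Step 2: rate = 14.3 / 89
rate = 0.161 um/min


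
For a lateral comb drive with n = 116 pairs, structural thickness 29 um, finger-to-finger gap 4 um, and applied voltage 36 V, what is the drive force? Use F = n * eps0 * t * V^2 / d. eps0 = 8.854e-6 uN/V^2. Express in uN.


Step 1: Parameters: n=116, eps0=8.854e-6 uN/V^2, t=29 um, V=36 V, d=4 um
Step 2: V^2 = 1296
Step 3: F = 116 * 8.854e-6 * 29 * 1296 / 4
F = 9.65 uN


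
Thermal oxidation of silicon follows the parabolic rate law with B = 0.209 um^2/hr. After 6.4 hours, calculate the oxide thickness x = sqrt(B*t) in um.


Step 1: Compute B*t = 0.209 * 6.4 = 1.3376
Step 2: x = sqrt(1.3376)
x = 1.157 um


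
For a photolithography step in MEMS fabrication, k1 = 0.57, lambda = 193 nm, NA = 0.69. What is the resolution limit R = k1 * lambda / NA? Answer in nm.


Step 1: Identify values: k1 = 0.57, lambda = 193 nm, NA = 0.69
Step 2: R = k1 * lambda / NA
R = 0.57 * 193 / 0.69
R = 159.4 nm


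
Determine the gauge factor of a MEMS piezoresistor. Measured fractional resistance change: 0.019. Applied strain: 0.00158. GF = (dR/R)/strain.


Step 1: Identify values.
dR/R = 0.019, strain = 0.00158
Step 2: GF = (dR/R) / strain = 0.019 / 0.00158
GF = 12.0


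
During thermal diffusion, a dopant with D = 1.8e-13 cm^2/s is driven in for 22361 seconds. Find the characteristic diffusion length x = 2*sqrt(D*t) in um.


Step 1: Compute D*t = 1.8e-13 * 22361 = 4.02498e-09 cm^2
Step 2: sqrt(D*t) = 6.34427e-05 cm
Step 3: x = 2 * 6.34427e-05 cm = 1.268854e-04 cm
Step 4: Convert to um (1 cm = 1e4 um): x = 1.269 um


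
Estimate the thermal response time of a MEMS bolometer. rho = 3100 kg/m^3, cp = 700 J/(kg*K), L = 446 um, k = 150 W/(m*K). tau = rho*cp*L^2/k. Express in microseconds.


Step 1: Convert L to m: L = 446e-6 m
Step 2: L^2 = (446e-6)^2 = 1.98916e-07 m^2
Step 3: tau = 3100 * 700 * 1.98916e-07 / 150 = 2.87765147e-03 s
Step 4: Convert to microseconds (multiply by 1e6).
tau = 2877.651 us


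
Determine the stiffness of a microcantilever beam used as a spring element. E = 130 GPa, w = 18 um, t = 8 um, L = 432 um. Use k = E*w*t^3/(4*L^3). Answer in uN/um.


Step 1: Convert E to consistent units (1 GPa = 1000 uN/um^2).
E = 130 GPa = 130000 uN/um^2
Step 2: Compute t^3 = 8^3 = 512
Step 3: Compute L^3 = 432^3 = 80621568
Step 4: k = 130000 * 18 * 512 / (4 * 80621568)
k = 3.7151 uN/um


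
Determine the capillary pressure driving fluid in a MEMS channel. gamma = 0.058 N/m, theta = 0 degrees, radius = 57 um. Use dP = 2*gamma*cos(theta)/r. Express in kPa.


Step 1: cos(0 deg) = 1.0
Step 2: Convert r to m: r = 57e-6 m
Step 3: dP = 2 * 0.058 * 1.0 / 57e-6 = 2035.1 Pa
Step 4: Convert Pa to kPa (divide by 1000).
dP = 2.04 kPa


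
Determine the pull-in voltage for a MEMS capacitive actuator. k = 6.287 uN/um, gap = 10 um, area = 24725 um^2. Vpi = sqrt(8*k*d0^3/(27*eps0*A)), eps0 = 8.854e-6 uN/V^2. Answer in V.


Step 1: Compute numerator: 8 * k * d0^3 = 8 * 6.287 * 10^3 = 50296.0
Step 2: Compute denominator: 27 * eps0 * A = 27 * 8.854e-6 * 24725 = 5.910709
Step 3: Vpi = sqrt(50296.0 / 5.910709)
Vpi = 92.25 V


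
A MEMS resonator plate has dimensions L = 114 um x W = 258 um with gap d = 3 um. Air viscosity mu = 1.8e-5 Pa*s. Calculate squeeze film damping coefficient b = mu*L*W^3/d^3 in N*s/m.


Step 1: Convert to SI.
L = 114e-6 m, W = 258e-6 m, d = 3e-6 m
Step 2: W^3 = (258e-6)^3 = 1.72e-11 m^3
Step 3: d^3 = (3e-6)^3 = 2.70e-17 m^3
Step 4: b = 1.8e-5 * 114e-6 * 1.72e-11 / 2.70e-17
b = 1.31e-03 N*s/m


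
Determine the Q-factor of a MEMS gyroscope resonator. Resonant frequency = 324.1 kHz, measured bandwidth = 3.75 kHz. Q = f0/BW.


Step 1: Q = f0 / bandwidth
Step 2: Q = 324.1 / 3.75
Q = 86.4


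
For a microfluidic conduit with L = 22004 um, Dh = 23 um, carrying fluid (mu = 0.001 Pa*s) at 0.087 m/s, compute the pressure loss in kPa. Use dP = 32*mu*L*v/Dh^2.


Step 1: Convert to SI: L = 22004e-6 m, Dh = 23e-6 m
Step 2: dP = 32 * 0.001 * 22004e-6 * 0.087 / (23e-6)^2
Step 3: dP = 115801.77 Pa
Step 4: Convert to kPa: dP = 115.8 kPa


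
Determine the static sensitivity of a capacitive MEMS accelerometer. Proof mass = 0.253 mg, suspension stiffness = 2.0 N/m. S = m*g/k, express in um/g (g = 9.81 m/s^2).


Step 1: Convert mass: m = 0.253 mg = 2.53e-07 kg
Step 2: S = m * g / k = 2.53e-07 * 9.81 / 2.0
Step 3: S = 1.24e-06 m/g
Step 4: Convert to um/g: S = 1.241 um/g


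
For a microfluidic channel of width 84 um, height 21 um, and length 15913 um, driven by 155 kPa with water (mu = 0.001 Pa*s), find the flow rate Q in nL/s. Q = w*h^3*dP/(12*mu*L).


Step 1: Convert all dimensions to SI (meters).
w = 84e-6 m, h = 21e-6 m, L = 15913e-6 m, dP = 155e3 Pa
Step 2: Q = w * h^3 * dP / (12 * mu * L)
Q = 84e-6 * (21e-6)^3 * 155e3 / (12 * 0.001 * 15913e-6) = 6.3144504e-10 m^3/s
Step 3: Convert Q from m^3/s to nL/s (1 m^3 = 1e12 nL, so multiply by 1e12).
Q = 631.445 nL/s


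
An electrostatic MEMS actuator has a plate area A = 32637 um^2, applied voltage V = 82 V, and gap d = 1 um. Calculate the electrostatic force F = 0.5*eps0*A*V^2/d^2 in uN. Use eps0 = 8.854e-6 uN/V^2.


Step 1: Identify parameters.
eps0 = 8.854e-6 uN/V^2, A = 32637 um^2, V = 82 V, d = 1 um
Step 2: Compute V^2 = 82^2 = 6724
Step 3: Compute d^2 = 1^2 = 1
Step 4: F = 0.5 * 8.854e-6 * 32637 * 6724 / 1
F = 971.51 uN


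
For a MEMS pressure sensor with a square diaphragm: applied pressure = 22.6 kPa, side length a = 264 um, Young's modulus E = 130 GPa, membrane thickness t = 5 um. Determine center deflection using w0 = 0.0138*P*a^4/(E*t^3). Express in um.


Step 1: Convert pressure to compatible units (E is in GPa, so P in GPa).
P = 22.6 kPa = 22.6e-6 GPa
Step 2: Compute numerator: 0.0138 * P * a^4.
a^4 = 264^4 = 4857532416
numerator = 0.0138 * 22.6e-6 * 4857532416 = 1.515e+03
Step 3: Compute denominator: E * t^3 = 130 * 5^3 = 16250
Step 4: w0 = numerator / denominator = 1.515e+03 / 16250 = 0.0932 um


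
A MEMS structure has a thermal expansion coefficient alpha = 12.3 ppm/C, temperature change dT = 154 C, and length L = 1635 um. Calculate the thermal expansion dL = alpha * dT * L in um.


Step 1: Convert CTE: alpha = 12.3 ppm/C = 12.3e-6 /C
Step 2: dL = 12.3e-6 * 154 * 1635
dL = 3.097 um


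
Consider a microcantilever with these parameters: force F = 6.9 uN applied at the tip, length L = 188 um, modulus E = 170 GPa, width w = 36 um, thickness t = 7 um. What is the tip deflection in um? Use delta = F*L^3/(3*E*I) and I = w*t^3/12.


Step 1: Calculate the second moment of area.
I = w * t^3 / 12 = 36 * 7^3 / 12 = 1029.0 um^4
Step 2: Convert E to consistent units (1 GPa = 1000 uN/um^2).
E = 170 GPa = 170000 uN/um^2
Step 3: Calculate tip deflection.
delta = F * L^3 / (3 * E * I)
delta = 6.9 * 188^3 / (3 * 170000 * 1029.0)
delta = 0.0874 um


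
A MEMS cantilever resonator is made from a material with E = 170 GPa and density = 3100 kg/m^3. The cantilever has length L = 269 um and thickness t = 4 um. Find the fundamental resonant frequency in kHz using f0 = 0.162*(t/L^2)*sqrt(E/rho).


Step 1: Convert units to SI.
t_SI = 4e-6 m, L_SI = 269e-6 m
Step 2: Calculate sqrt(E/rho).
sqrt(170e9 / 3100) = 7405.32 m/s
Step 3: Compute f0.
f0 = 0.162 * 4e-6 / (269e-6)^2 * 7405.32 = 66315.4 Hz = 66.32 kHz


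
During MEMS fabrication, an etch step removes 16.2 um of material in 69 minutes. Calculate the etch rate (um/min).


Step 1: Etch rate = depth / time
Step 2: rate = 16.2 / 69
rate = 0.235 um/min


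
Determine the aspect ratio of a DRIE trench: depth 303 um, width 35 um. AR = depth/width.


Step 1: AR = depth / width
Step 2: AR = 303 / 35
AR = 8.7


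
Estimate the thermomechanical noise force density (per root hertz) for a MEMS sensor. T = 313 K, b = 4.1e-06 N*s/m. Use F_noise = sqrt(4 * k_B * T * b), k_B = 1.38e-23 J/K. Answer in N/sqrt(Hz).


Step 1: Compute 4 * k_B * T * b
= 4 * 1.38e-23 * 313 * 4.1e-06
= 7.0838e-26 N^2/Hz
Step 2: F_noise = sqrt(7.0838e-26)
F_noise = 2.66e-13 N/sqrt(Hz)


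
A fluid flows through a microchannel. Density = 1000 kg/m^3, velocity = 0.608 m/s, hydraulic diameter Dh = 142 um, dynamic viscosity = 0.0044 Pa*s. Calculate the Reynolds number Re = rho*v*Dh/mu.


Step 1: Convert Dh to meters: Dh = 142e-6 m
Step 2: Re = rho * v * Dh / mu
Re = 1000 * 0.608 * 142e-6 / 0.0044
Re = 19.622


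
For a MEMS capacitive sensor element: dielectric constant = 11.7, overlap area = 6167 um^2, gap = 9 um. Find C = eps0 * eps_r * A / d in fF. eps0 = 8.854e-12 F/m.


Step 1: Convert area to m^2: A = 6167e-12 m^2
Step 2: Convert gap to m: d = 9e-6 m
Step 3: C = eps0 * eps_r * A / d
C = 8.854e-12 * 11.7 * 6167e-12 / 9e-6
Step 4: Convert to fF (multiply by 1e15).
C = 70.98 fF


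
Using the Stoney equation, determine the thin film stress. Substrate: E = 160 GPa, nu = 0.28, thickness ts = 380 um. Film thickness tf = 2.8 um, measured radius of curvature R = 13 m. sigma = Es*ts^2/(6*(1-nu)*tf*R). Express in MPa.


Step 1: Compute numerator: Es * ts^2 = 160 * 380^2 = 23104000 (GPa*um^2)
Step 2: Compute denominator (R in um): 6*(1-nu)*tf*R = 6*0.72*2.8*13e6 = 157248000.0 (um^2)
Step 3: sigma (GPa) = 23104000 / 157248000.0 = 1.46927e-01 GPa
Step 4: Convert to MPa (x1000): sigma = 146.9 MPa


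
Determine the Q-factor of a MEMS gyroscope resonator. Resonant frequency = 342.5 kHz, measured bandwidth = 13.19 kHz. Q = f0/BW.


Step 1: Q = f0 / bandwidth
Step 2: Q = 342.5 / 13.19
Q = 26.0


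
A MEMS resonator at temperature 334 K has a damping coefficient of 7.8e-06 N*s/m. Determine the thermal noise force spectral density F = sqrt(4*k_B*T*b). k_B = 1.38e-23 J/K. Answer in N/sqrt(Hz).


Step 1: Compute 4 * k_B * T * b
= 4 * 1.38e-23 * 334 * 7.8e-06
= 1.4381e-25 N^2/Hz
Step 2: F_noise = sqrt(1.4381e-25)
F_noise = 3.79e-13 N/sqrt(Hz)


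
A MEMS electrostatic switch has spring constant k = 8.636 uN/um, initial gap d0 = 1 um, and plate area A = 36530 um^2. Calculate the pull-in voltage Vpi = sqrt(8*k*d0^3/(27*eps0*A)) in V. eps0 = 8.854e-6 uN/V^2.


Step 1: Compute numerator: 8 * k * d0^3 = 8 * 8.636 * 1^3 = 69.088
Step 2: Compute denominator: 27 * eps0 * A = 27 * 8.854e-6 * 36530 = 8.732789
Step 3: Vpi = sqrt(69.088 / 8.732789)
Vpi = 2.81 V


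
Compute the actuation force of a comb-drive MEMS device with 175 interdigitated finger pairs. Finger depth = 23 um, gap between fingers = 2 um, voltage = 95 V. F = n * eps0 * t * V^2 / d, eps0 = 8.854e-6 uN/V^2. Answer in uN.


Step 1: Parameters: n=175, eps0=8.854e-6 uN/V^2, t=23 um, V=95 V, d=2 um
Step 2: V^2 = 9025
Step 3: F = 175 * 8.854e-6 * 23 * 9025 / 2
F = 160.814 uN


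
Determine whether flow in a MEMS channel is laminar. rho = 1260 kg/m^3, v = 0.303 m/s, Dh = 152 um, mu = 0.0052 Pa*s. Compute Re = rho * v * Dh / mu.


Step 1: Convert Dh to meters: Dh = 152e-6 m
Step 2: Re = rho * v * Dh / mu
Re = 1260 * 0.303 * 152e-6 / 0.0052
Re = 11.16
Since Re = 11.16 is below ~2300, the flow is laminar.


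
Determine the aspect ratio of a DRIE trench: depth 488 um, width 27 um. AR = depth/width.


Step 1: AR = depth / width
Step 2: AR = 488 / 27
AR = 18.1


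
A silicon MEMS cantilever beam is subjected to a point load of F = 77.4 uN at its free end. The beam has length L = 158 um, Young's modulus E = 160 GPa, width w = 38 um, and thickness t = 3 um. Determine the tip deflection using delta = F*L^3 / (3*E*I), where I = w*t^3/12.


Step 1: Calculate the second moment of area.
I = w * t^3 / 12 = 38 * 3^3 / 12 = 85.5 um^4
Step 2: Convert E to consistent units (1 GPa = 1000 uN/um^2).
E = 160 GPa = 160000 uN/um^2
Step 3: Calculate tip deflection.
delta = F * L^3 / (3 * E * I)
delta = 77.4 * 158^3 / (3 * 160000 * 85.5)
delta = 7.4388 um


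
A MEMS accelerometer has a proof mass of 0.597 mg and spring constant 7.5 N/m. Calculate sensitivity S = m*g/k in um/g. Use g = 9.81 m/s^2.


Step 1: Convert mass: m = 0.597 mg = 5.97e-07 kg
Step 2: S = m * g / k = 5.97e-07 * 9.81 / 7.5
Step 3: S = 7.81e-07 m/g
Step 4: Convert to um/g: S = 0.781 um/g


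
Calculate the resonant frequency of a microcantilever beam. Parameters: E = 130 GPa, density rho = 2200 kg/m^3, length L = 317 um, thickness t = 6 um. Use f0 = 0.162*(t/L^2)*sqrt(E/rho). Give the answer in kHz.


Step 1: Convert units to SI.
t_SI = 6e-6 m, L_SI = 317e-6 m
Step 2: Calculate sqrt(E/rho).
sqrt(130e9 / 2200) = 7687.06 m/s
Step 3: Compute f0.
f0 = 0.162 * 6e-6 / (317e-6)^2 * 7687.06 = 74354.6 Hz = 74.35 kHz


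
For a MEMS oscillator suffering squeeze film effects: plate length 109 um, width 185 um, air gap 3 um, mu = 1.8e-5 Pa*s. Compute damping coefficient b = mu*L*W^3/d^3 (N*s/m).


Step 1: Convert to SI.
L = 109e-6 m, W = 185e-6 m, d = 3e-6 m
Step 2: W^3 = (185e-6)^3 = 6.33e-12 m^3
Step 3: d^3 = (3e-6)^3 = 2.70e-17 m^3
Step 4: b = 1.8e-5 * 109e-6 * 6.33e-12 / 2.70e-17
b = 4.60e-04 N*s/m


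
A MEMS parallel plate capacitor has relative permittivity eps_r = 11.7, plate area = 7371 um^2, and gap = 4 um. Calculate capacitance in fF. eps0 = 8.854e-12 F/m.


Step 1: Convert area to m^2: A = 7371e-12 m^2
Step 2: Convert gap to m: d = 4e-6 m
Step 3: C = eps0 * eps_r * A / d
C = 8.854e-12 * 11.7 * 7371e-12 / 4e-6
Step 4: Convert to fF (multiply by 1e15).
C = 190.89 fF


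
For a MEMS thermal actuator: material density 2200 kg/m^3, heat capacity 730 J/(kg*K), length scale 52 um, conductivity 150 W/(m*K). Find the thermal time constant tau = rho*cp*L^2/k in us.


Step 1: Convert L to m: L = 52e-6 m
Step 2: L^2 = (52e-6)^2 = 2.704e-09 m^2
Step 3: tau = 2200 * 730 * 2.704e-09 / 150 = 2.895083e-05 s
Step 4: Convert to microseconds (multiply by 1e6).
tau = 28.951 us


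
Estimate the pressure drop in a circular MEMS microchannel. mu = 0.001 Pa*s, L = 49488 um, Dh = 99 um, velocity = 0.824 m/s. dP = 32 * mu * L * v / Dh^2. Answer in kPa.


Step 1: Convert to SI: L = 49488e-6 m, Dh = 99e-6 m
Step 2: dP = 32 * 0.001 * 49488e-6 * 0.824 / (99e-6)^2
Step 3: dP = 133139.43 Pa
Step 4: Convert to kPa: dP = 133.14 kPa


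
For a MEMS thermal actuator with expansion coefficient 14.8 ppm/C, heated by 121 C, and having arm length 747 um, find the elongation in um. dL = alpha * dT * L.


Step 1: Convert CTE: alpha = 14.8 ppm/C = 14.8e-6 /C
Step 2: dL = 14.8e-6 * 121 * 747
dL = 1.3377 um


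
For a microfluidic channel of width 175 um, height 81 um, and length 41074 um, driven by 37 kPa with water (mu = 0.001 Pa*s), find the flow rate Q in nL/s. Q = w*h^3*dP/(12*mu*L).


Step 1: Convert all dimensions to SI (meters).
w = 175e-6 m, h = 81e-6 m, L = 41074e-6 m, dP = 37e3 Pa
Step 2: Q = w * h^3 * dP / (12 * mu * L)
Q = 175e-6 * (81e-6)^3 * 37e3 / (12 * 0.001 * 41074e-6) = 6.98146531e-09 m^3/s
Step 3: Convert Q from m^3/s to nL/s (1 m^3 = 1e12 nL, so multiply by 1e12).
Q = 6981.465 nL/s


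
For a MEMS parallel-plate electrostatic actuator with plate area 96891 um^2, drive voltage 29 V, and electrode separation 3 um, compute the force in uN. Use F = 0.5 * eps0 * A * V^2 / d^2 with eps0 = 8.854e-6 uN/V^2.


Step 1: Identify parameters.
eps0 = 8.854e-6 uN/V^2, A = 96891 um^2, V = 29 V, d = 3 um
Step 2: Compute V^2 = 29^2 = 841
Step 3: Compute d^2 = 3^2 = 9
Step 4: F = 0.5 * 8.854e-6 * 96891 * 841 / 9
F = 40.082 uN


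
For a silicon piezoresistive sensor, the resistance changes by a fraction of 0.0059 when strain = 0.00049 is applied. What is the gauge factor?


Step 1: Identify values.
dR/R = 0.0059, strain = 0.00049
Step 2: GF = (dR/R) / strain = 0.0059 / 0.00049
GF = 12.0


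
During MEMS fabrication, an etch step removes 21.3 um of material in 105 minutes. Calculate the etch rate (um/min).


Step 1: Etch rate = depth / time
Step 2: rate = 21.3 / 105
rate = 0.203 um/min


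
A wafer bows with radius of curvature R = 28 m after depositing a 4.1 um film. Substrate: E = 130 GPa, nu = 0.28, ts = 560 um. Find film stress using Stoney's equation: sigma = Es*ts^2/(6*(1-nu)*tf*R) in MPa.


Step 1: Compute numerator: Es * ts^2 = 130 * 560^2 = 40768000 (GPa*um^2)
Step 2: Compute denominator (R in um): 6*(1-nu)*tf*R = 6*0.72*4.1*28e6 = 495936000.0 (um^2)
Step 3: sigma (GPa) = 40768000 / 495936000.0 = 8.2204e-02 GPa
Step 4: Convert to MPa (x1000): sigma = 82.2 MPa


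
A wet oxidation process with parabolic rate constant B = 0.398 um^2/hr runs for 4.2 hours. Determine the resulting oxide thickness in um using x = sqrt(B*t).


Step 1: Compute B*t = 0.398 * 4.2 = 1.6716
Step 2: x = sqrt(1.6716)
x = 1.293 um


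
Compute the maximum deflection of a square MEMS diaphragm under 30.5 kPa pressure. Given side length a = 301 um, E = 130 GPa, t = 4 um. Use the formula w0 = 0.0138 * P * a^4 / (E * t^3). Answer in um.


Step 1: Convert pressure to compatible units (E is in GPa, so P in GPa).
P = 30.5 kPa = 30.5e-6 GPa
Step 2: Compute numerator: 0.0138 * P * a^4.
a^4 = 301^4 = 8208541201
numerator = 0.0138 * 30.5e-6 * 8208541201 = 3.45497e+03
Step 3: Compute denominator: E * t^3 = 130 * 4^3 = 8320
Step 4: w0 = numerator / denominator = 3.45497e+03 / 8320 = 0.4153 um


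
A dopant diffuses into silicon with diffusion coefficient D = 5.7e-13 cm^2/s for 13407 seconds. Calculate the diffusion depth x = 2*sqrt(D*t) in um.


Step 1: Compute D*t = 5.7e-13 * 13407 = 7.64199e-09 cm^2
Step 2: sqrt(D*t) = 8.74185e-05 cm
Step 3: x = 2 * 8.74185e-05 cm = 1.74837e-04 cm
Step 4: Convert to um (1 cm = 1e4 um): x = 1.748 um


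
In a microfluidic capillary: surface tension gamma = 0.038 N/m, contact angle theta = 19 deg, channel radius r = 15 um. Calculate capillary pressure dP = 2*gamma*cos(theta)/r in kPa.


Step 1: cos(19 deg) = 0.9455
Step 2: Convert r to m: r = 15e-6 m
Step 3: dP = 2 * 0.038 * 0.9455 / 15e-6 = 4790.5 Pa
Step 4: Convert Pa to kPa (divide by 1000).
dP = 4.79 kPa


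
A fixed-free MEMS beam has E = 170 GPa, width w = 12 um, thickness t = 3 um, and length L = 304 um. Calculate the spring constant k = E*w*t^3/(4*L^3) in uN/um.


Step 1: Convert E to consistent units (1 GPa = 1000 uN/um^2).
E = 170 GPa = 170000 uN/um^2
Step 2: Compute t^3 = 3^3 = 27
Step 3: Compute L^3 = 304^3 = 28094464
Step 4: k = 170000 * 12 * 27 / (4 * 28094464)
k = 0.4901 uN/um


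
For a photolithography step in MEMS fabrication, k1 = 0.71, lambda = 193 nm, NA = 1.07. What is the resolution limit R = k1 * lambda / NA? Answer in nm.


Step 1: Identify values: k1 = 0.71, lambda = 193 nm, NA = 1.07
Step 2: R = k1 * lambda / NA
R = 0.71 * 193 / 1.07
R = 128.1 nm


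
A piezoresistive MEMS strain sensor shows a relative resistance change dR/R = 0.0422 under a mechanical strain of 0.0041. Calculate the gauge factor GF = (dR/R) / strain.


Step 1: Identify values.
dR/R = 0.0422, strain = 0.0041
Step 2: GF = (dR/R) / strain = 0.0422 / 0.0041
GF = 10.3


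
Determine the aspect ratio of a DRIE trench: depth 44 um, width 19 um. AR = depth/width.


Step 1: AR = depth / width
Step 2: AR = 44 / 19
AR = 2.3


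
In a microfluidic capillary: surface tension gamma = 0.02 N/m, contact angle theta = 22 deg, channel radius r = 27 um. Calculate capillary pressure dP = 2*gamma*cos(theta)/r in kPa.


Step 1: cos(22 deg) = 0.9272
Step 2: Convert r to m: r = 27e-6 m
Step 3: dP = 2 * 0.02 * 0.9272 / 27e-6 = 1373.6 Pa
Step 4: Convert Pa to kPa (divide by 1000).
dP = 1.37 kPa


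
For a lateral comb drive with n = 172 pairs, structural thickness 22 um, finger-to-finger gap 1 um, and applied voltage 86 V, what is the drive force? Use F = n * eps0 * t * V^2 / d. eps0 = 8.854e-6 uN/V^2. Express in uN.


Step 1: Parameters: n=172, eps0=8.854e-6 uN/V^2, t=22 um, V=86 V, d=1 um
Step 2: V^2 = 7396
Step 3: F = 172 * 8.854e-6 * 22 * 7396 / 1
F = 247.792 uN


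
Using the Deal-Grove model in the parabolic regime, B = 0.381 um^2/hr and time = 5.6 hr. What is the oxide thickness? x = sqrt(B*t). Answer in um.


Step 1: Compute B*t = 0.381 * 5.6 = 2.1336
Step 2: x = sqrt(2.1336)
x = 1.461 um


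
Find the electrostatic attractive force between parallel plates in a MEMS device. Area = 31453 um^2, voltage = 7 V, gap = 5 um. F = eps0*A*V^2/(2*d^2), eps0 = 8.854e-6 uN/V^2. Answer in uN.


Step 1: Identify parameters.
eps0 = 8.854e-6 uN/V^2, A = 31453 um^2, V = 7 V, d = 5 um
Step 2: Compute V^2 = 7^2 = 49
Step 3: Compute d^2 = 5^2 = 25
Step 4: F = 0.5 * 8.854e-6 * 31453 * 49 / 25
F = 0.273 uN


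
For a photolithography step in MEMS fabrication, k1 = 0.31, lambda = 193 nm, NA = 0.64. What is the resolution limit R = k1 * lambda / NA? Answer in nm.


Step 1: Identify values: k1 = 0.31, lambda = 193 nm, NA = 0.64
Step 2: R = k1 * lambda / NA
R = 0.31 * 193 / 0.64
R = 93.5 nm


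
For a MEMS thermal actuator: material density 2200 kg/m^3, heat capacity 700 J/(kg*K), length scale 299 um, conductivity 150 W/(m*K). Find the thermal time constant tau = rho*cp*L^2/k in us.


Step 1: Convert L to m: L = 299e-6 m
Step 2: L^2 = (299e-6)^2 = 8.9401e-08 m^2
Step 3: tau = 2200 * 700 * 8.9401e-08 / 150 = 9.178503e-04 s
Step 4: Convert to microseconds (multiply by 1e6).
tau = 917.85 us


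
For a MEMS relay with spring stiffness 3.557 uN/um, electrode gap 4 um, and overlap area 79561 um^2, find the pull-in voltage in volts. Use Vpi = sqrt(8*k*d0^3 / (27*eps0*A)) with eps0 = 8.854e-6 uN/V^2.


Step 1: Compute numerator: 8 * k * d0^3 = 8 * 3.557 * 4^3 = 1821.184
Step 2: Compute denominator: 27 * eps0 * A = 27 * 8.854e-6 * 79561 = 19.019694
Step 3: Vpi = sqrt(1821.184 / 19.019694)
Vpi = 9.79 V


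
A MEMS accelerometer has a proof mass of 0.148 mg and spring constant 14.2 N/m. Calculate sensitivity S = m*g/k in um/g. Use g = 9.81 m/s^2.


Step 1: Convert mass: m = 0.148 mg = 1.48e-07 kg
Step 2: S = m * g / k = 1.48e-07 * 9.81 / 14.2
Step 3: S = 1.02e-07 m/g
Step 4: Convert to um/g: S = 0.102 um/g


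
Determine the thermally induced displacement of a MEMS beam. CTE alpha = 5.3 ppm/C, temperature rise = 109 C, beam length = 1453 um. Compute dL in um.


Step 1: Convert CTE: alpha = 5.3 ppm/C = 5.3e-6 /C
Step 2: dL = 5.3e-6 * 109 * 1453
dL = 0.8394 um


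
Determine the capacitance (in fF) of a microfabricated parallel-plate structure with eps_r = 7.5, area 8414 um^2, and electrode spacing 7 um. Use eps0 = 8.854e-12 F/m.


Step 1: Convert area to m^2: A = 8414e-12 m^2
Step 2: Convert gap to m: d = 7e-6 m
Step 3: C = eps0 * eps_r * A / d
C = 8.854e-12 * 7.5 * 8414e-12 / 7e-6
Step 4: Convert to fF (multiply by 1e15).
C = 79.82 fF


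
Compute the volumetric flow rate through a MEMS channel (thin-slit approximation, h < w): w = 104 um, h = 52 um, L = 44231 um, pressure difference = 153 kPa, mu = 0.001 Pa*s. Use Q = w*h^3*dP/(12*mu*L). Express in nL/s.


Step 1: Convert all dimensions to SI (meters).
w = 104e-6 m, h = 52e-6 m, L = 44231e-6 m, dP = 153e3 Pa
Step 2: Q = w * h^3 * dP / (12 * mu * L)
Q = 104e-6 * (52e-6)^3 * 153e3 / (12 * 0.001 * 44231e-6) = 4.21528358e-09 m^3/s
Step 3: Convert Q from m^3/s to nL/s (1 m^3 = 1e12 nL, so multiply by 1e12).
Q = 4215.284 nL/s


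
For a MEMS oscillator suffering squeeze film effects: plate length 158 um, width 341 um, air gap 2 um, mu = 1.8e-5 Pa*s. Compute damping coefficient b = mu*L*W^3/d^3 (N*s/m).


Step 1: Convert to SI.
L = 158e-6 m, W = 341e-6 m, d = 2e-6 m
Step 2: W^3 = (341e-6)^3 = 3.97e-11 m^3
Step 3: d^3 = (2e-6)^3 = 8.00e-18 m^3
Step 4: b = 1.8e-5 * 158e-6 * 3.97e-11 / 8.00e-18
b = 1.41e-02 N*s/m


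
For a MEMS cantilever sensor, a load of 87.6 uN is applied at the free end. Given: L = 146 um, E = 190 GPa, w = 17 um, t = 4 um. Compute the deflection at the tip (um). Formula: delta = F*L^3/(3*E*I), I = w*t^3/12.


Step 1: Calculate the second moment of area.
I = w * t^3 / 12 = 17 * 4^3 / 12 = 90.6667 um^4
Step 2: Convert E to consistent units (1 GPa = 1000 uN/um^2).
E = 190 GPa = 190000 uN/um^2
Step 3: Calculate tip deflection.
delta = F * L^3 / (3 * E * I)
delta = 87.6 * 146^3 / (3 * 190000 * 90.6667)
delta = 5.2752 um


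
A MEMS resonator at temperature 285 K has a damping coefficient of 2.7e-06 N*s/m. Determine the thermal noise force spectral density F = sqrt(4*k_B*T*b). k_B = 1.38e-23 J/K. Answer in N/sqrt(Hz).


Step 1: Compute 4 * k_B * T * b
= 4 * 1.38e-23 * 285 * 2.7e-06
= 4.2476e-26 N^2/Hz
Step 2: F_noise = sqrt(4.2476e-26)
F_noise = 2.06e-13 N/sqrt(Hz)


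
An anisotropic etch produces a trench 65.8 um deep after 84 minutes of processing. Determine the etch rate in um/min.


Step 1: Etch rate = depth / time
Step 2: rate = 65.8 / 84
rate = 0.783 um/min


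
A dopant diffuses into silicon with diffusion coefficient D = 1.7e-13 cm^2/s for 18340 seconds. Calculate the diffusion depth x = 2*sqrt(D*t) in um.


Step 1: Compute D*t = 1.7e-13 * 18340 = 3.1178e-09 cm^2
Step 2: sqrt(D*t) = 5.58373e-05 cm
Step 3: x = 2 * 5.58373e-05 cm = 1.116746e-04 cm
Step 4: Convert to um (1 cm = 1e4 um): x = 1.117 um


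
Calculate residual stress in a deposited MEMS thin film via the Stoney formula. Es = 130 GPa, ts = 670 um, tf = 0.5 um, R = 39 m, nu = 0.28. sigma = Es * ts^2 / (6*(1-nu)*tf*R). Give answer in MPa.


Step 1: Compute numerator: Es * ts^2 = 130 * 670^2 = 58357000 (GPa*um^2)
Step 2: Compute denominator (R in um): 6*(1-nu)*tf*R = 6*0.72*0.5*39e6 = 84240000.0 (um^2)
Step 3: sigma (GPa) = 58357000 / 84240000.0 = 6.92747e-01 GPa
Step 4: Convert to MPa (x1000): sigma = 692.7 MPa


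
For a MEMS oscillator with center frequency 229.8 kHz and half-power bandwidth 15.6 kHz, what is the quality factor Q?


Step 1: Q = f0 / bandwidth
Step 2: Q = 229.8 / 15.6
Q = 14.7


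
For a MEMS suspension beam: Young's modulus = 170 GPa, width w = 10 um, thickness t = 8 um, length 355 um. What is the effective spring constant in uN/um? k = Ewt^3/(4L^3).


Step 1: Convert E to consistent units (1 GPa = 1000 uN/um^2).
E = 170 GPa = 170000 uN/um^2
Step 2: Compute t^3 = 8^3 = 512
Step 3: Compute L^3 = 355^3 = 44738875
Step 4: k = 170000 * 10 * 512 / (4 * 44738875)
k = 4.8638 uN/um


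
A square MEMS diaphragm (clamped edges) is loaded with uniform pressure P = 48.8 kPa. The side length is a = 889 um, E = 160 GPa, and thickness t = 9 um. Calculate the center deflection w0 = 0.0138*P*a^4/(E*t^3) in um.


Step 1: Convert pressure to compatible units (E is in GPa, so P in GPa).
P = 48.8 kPa = 48.8e-6 GPa
Step 2: Compute numerator: 0.0138 * P * a^4.
a^4 = 889^4 = 624607283041
numerator = 0.0138 * 48.8e-6 * 624607283041 = 4.206355e+05
Step 3: Compute denominator: E * t^3 = 160 * 9^3 = 116640
Step 4: w0 = numerator / denominator = 4.206355e+05 / 116640 = 3.6063 um


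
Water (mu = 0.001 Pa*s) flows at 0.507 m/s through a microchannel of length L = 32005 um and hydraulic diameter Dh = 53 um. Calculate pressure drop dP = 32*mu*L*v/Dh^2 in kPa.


Step 1: Convert to SI: L = 32005e-6 m, Dh = 53e-6 m
Step 2: dP = 32 * 0.001 * 32005e-6 * 0.507 / (53e-6)^2
Step 3: dP = 184851.95 Pa
Step 4: Convert to kPa: dP = 184.85 kPa


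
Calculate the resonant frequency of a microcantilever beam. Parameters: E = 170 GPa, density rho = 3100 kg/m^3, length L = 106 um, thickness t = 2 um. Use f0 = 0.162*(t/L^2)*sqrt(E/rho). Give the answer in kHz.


Step 1: Convert units to SI.
t_SI = 2e-6 m, L_SI = 106e-6 m
Step 2: Calculate sqrt(E/rho).
sqrt(170e9 / 3100) = 7405.32 m/s
Step 3: Compute f0.
f0 = 0.162 * 2e-6 / (106e-6)^2 * 7405.32 = 213539.0 Hz = 213.54 kHz
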